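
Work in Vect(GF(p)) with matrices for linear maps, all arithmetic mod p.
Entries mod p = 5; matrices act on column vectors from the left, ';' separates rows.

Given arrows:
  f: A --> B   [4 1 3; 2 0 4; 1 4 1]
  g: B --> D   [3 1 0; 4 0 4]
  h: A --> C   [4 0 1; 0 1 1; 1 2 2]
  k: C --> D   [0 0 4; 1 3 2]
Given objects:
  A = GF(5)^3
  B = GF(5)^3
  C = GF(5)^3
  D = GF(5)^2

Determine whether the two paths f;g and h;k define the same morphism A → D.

Along f;g (path 1):
  e0=[1,0,0] f-->[4,2,1] g-->[4,0]
  e1=[0,1,0] f-->[1,0,4] g-->[3,0]
  e2=[0,0,1] f-->[3,4,1] g-->[3,1]
  composite₁ = [4 3 3; 0 0 1]
Along h;k (path 2):
  e0=[1,0,0] h-->[4,0,1] k-->[4,1]
  e1=[0,1,0] h-->[0,1,2] k-->[3,2]
  e2=[0,0,1] h-->[1,1,2] k-->[3,3]
  composite₂ = [4 3 3; 1 2 3]
Equal? NO — does not commute

Answer: DOES NOT COMMUTE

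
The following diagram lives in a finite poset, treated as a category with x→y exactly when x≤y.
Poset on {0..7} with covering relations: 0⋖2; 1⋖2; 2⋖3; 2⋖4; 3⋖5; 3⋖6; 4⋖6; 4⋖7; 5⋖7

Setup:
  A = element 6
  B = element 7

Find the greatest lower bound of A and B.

Answer: NO MEET EXISTS

Work:
Lower bounds of A=6 and B=7: {0,1,2,3,4}
  maximal lower bounds 3 and 4 are incomparable: neither 3<=4 nor 4<=3
→ no greatest lower bound exists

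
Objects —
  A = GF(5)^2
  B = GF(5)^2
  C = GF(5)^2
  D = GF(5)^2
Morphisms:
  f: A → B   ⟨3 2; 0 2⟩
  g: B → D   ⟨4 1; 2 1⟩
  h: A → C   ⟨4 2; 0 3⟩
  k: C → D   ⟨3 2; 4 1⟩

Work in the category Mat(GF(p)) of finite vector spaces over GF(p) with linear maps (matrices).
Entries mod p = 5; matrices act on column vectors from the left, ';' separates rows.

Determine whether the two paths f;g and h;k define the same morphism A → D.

Path 1 = f;g:
  e0=(1,0) f→(3,0) g→(2,1)
  e1=(0,1) f→(2,2) g→(0,1)
  ⟦path⟧₁ = ⟨2 0; 1 1⟩
Path 2 = h;k:
  e0=(1,0) h→(4,0) k→(2,1)
  e1=(0,1) h→(2,3) k→(2,1)
  ⟦path⟧₂ = ⟨2 2; 1 1⟩
Equal? distinct morphisms ✗

Answer: DOES NOT COMMUTE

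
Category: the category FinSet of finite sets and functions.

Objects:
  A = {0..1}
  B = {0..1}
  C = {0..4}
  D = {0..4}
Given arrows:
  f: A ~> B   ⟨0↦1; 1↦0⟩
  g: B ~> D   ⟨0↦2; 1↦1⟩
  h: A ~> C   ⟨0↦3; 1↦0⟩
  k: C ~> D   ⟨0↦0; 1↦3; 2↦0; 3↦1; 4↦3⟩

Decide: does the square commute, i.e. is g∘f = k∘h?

Answer: DOES NOT COMMUTE

Derivation:
Along f;g (path 1):
  0 f~>1 g~>1
  1 f~>0 g~>2
  ⟦path⟧₁ = ⟨0↦1; 1↦2⟩
Along h;k (path 2):
  0 h~>3 k~>1
  1 h~>0 k~>0
  ⟦path⟧₂ = ⟨0↦1; 1↦0⟩
Equal? differ; not commutative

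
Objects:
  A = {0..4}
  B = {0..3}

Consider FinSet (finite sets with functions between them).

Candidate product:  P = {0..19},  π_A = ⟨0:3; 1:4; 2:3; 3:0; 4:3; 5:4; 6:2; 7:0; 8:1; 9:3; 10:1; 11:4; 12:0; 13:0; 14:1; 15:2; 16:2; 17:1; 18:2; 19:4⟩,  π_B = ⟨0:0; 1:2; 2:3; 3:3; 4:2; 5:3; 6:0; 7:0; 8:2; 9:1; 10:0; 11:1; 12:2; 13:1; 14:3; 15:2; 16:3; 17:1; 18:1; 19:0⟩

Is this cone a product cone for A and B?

|A|·|B| = 5·4 = 20;  |P| = 20
Check the pairing map k ↦ (π_A(k), π_B(k)):
  0 : (3,0)
  1 : (4,2)
  2 : (3,3)
  3 : (0,3)
  4 : (3,2)
  5 : (4,3)
  6 : (2,0)
  7 : (0,0)
  8 : (1,2)
  9 : (3,1)
  10 : (1,0)
  11 : (4,1)
  12 : (0,2)
  13 : (0,1)
  14 : (1,3)
  15 : (2,2)
  16 : (2,3)
  17 : (1,1)
  18 : (2,1)
  19 : (4,0)
distinct pairs in image: 20 / 20 needed
  → bijection onto A×B; projections well-typed.

Answer: VALID PRODUCT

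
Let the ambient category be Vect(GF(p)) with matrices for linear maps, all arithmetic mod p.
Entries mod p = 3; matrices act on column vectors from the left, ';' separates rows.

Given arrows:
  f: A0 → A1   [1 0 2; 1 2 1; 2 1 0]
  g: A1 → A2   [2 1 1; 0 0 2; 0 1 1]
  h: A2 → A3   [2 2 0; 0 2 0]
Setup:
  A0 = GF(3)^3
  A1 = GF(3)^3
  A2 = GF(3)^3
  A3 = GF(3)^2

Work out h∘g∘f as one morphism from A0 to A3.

  e0=(1,0,0) f→(1,1,2) g→(2,1,0) h→(0,2)
  e1=(0,1,0) f→(0,2,1) g→(0,2,0) h→(1,1)
  e2=(0,0,1) f→(2,1,0) g→(2,0,1) h→(1,0)
result: [0 1 1; 2 1 0]

Answer: [0 1 1; 2 1 0]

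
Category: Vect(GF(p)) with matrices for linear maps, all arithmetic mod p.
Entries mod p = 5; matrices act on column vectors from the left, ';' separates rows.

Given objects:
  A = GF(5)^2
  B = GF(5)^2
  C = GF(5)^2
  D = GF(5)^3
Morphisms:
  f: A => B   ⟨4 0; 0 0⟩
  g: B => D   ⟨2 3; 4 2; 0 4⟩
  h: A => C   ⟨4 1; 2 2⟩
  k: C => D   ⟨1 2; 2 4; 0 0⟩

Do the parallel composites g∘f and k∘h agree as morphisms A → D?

Path 1 = f;g:
  e0=[1,0] f=>[4,0] g=>[3,1,0]
  e1=[0,1] f=>[0,0] g=>[0,0,0]
  composite₁ = ⟨3 0; 1 0; 0 0⟩
Path 2 = h;k:
  e0=[1,0] h=>[4,2] k=>[3,1,0]
  e1=[0,1] h=>[1,2] k=>[0,0,0]
  composite₂ = ⟨3 0; 1 0; 0 0⟩
Equal? YES — commutes

Answer: COMMUTES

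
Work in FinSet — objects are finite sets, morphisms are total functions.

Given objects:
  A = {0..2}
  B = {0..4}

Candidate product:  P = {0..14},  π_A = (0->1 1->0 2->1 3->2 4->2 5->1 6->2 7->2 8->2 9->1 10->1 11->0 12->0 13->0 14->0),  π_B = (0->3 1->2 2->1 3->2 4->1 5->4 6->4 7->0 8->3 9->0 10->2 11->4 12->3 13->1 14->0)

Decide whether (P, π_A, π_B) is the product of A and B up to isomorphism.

|A|·|B| = 3·5 = 15;  |P| = 15
Check the pairing map k ↦ (π_A(k), π_B(k)):
  0 -> (1,3)
  1 -> (0,2)
  2 -> (1,1)
  3 -> (2,2)
  4 -> (2,1)
  5 -> (1,4)
  6 -> (2,4)
  7 -> (2,0)
  8 -> (2,3)
  9 -> (1,0)
  10 -> (1,2)
  11 -> (0,4)
  12 -> (0,3)
  13 -> (0,1)
  14 -> (0,0)
distinct pairs in image: 15 / 15 needed
  → bijection onto A×B; projections well-typed.

Answer: VALID PRODUCT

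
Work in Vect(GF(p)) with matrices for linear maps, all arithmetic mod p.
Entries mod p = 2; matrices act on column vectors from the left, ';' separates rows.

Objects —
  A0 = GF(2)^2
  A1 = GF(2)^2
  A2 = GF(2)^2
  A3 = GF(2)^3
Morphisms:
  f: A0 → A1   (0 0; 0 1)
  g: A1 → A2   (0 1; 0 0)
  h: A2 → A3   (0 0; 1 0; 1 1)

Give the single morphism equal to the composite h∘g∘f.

Answer: (0 0; 0 1; 0 1)

Work:
  e0=⟨1,0⟩ f→⟨0,0⟩ g→⟨0,0⟩ h→⟨0,0,0⟩
  e1=⟨0,1⟩ f→⟨0,1⟩ g→⟨1,0⟩ h→⟨0,1,1⟩
⟦path⟧: (0 0; 0 1; 0 1)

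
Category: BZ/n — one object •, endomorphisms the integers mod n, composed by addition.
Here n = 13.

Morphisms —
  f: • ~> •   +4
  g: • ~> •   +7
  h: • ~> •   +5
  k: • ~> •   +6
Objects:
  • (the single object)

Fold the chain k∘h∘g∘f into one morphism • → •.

Answer: +9

Work:
  0 +4≡4 +7≡11 +5≡3 +6≡9  (mod 13)
result: +9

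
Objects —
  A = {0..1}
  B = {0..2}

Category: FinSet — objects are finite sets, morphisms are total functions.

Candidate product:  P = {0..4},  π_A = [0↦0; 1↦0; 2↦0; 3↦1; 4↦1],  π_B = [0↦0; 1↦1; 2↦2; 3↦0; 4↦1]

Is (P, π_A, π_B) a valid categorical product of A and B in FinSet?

|A|·|B| = 2·3 = 6;  |P| = 5
  → cardinalities differ; no bijection possible.

Answer: NOT A VALID PRODUCT — |P|=5 ≠ |A|·|B|=6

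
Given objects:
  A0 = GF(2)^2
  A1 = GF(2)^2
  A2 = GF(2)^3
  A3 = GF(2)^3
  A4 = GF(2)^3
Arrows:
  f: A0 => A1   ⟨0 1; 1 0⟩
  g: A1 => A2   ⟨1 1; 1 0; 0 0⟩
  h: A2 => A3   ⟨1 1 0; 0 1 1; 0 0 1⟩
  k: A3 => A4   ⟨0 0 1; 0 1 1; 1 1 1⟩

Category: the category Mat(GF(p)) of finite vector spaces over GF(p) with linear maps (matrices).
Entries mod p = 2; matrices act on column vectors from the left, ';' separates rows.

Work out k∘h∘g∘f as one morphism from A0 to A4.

Answer: ⟨0 0; 0 1; 1 1⟩

Derivation:
  e0=⟨1,0⟩ f=>⟨0,1⟩ g=>⟨1,0,0⟩ h=>⟨1,0,0⟩ k=>⟨0,0,1⟩
  e1=⟨0,1⟩ f=>⟨1,0⟩ g=>⟨1,1,0⟩ h=>⟨0,1,0⟩ k=>⟨0,1,1⟩
composite: ⟨0 0; 0 1; 1 1⟩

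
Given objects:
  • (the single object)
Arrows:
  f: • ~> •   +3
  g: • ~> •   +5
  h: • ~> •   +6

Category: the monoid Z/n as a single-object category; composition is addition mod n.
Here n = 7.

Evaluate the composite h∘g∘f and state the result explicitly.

  0 +3≡3 +5≡1 +6≡0  (mod 7)
composite: +0

Answer: +0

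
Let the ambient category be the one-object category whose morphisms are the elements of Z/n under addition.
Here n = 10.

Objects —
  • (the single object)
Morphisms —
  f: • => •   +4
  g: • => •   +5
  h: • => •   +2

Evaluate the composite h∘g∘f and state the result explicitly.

  0 +4≡4 +5≡9 +2≡1  (mod 10)
⟦path⟧: +1

Answer: +1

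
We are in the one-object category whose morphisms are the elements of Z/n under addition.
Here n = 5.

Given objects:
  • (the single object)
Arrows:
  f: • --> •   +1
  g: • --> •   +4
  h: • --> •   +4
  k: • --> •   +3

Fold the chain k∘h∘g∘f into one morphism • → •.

  0 +1≡1 +4≡0 +4≡4 +3≡2  (mod 5)
result: +2

Answer: +2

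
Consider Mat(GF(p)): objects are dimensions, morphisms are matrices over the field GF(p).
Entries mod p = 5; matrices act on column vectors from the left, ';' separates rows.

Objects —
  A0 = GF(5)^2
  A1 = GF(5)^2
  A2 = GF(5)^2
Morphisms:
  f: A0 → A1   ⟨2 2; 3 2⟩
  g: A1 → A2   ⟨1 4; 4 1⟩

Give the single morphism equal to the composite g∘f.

Answer: ⟨4 0; 1 0⟩

Derivation:
  e0=[1,0] f→[2,3] g→[4,1]
  e1=[0,1] f→[2,2] g→[0,0]
composite: ⟨4 0; 1 0⟩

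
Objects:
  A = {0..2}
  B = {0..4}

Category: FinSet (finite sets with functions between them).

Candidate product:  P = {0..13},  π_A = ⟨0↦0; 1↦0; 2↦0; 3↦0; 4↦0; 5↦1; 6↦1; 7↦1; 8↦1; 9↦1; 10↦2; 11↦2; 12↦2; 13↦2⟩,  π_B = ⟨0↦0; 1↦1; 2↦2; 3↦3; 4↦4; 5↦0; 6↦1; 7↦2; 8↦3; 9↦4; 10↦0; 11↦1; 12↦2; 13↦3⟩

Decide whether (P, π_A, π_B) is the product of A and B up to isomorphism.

|A|·|B| = 3·5 = 15;  |P| = 14
  → cardinalities differ; no bijection possible.

Answer: NOT A VALID PRODUCT — |P|=14 ≠ |A|·|B|=15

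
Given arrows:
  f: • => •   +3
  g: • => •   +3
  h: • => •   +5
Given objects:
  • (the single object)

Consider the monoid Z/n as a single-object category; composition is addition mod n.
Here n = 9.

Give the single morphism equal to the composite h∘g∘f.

  0 +3≡3 +3≡6 +5≡2  (mod 9)
composite: +2

Answer: +2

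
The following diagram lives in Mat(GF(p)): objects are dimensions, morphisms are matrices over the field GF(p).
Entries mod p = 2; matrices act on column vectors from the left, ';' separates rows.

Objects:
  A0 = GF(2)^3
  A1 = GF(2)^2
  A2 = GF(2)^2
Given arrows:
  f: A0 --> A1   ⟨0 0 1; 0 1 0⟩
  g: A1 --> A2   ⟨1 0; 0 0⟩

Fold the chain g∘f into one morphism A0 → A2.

  e0=[1,0,0] f-->[0,0] g-->[0,0]
  e1=[0,1,0] f-->[0,1] g-->[0,0]
  e2=[0,0,1] f-->[1,0] g-->[1,0]
result: ⟨0 0 1; 0 0 0⟩

Answer: ⟨0 0 1; 0 0 0⟩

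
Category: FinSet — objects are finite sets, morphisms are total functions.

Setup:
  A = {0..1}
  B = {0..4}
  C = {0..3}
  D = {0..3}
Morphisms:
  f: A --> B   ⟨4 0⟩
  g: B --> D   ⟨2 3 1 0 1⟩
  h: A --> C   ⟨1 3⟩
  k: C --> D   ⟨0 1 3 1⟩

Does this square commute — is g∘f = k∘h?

Path 1 = f;g:
  0 f-->4 g-->1
  1 f-->0 g-->2
  composite₁ = ⟨1 2⟩
Path 2 = h;k:
  0 h-->1 k-->1
  1 h-->3 k-->1
  composite₂ = ⟨1 1⟩
Equal? distinct morphisms ✗

Answer: DOES NOT COMMUTE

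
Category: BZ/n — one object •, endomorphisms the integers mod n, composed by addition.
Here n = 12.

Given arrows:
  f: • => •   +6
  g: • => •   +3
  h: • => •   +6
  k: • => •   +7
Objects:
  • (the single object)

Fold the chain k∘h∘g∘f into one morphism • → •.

  0 +6≡6 +3≡9 +6≡3 +7≡10  (mod 12)
⟦path⟧: +10

Answer: +10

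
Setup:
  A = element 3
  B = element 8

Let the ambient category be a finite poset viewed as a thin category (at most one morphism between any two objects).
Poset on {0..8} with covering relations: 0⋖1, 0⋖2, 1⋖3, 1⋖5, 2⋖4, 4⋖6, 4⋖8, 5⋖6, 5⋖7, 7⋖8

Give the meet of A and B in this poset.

Answer: A∧B = 1

Derivation:
{x : x<=A ∧ x<=B} = {0,1}  (A=3, B=8)
  0 <= 1
  1 <= 1
glb = 1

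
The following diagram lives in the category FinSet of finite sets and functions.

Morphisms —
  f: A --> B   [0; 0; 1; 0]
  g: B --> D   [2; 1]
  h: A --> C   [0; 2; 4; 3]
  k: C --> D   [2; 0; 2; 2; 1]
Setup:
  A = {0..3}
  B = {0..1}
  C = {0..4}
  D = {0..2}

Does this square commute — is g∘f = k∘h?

Answer: COMMUTES

Derivation:
Path 1 = f;g:
  0 f-->0 g-->2
  1 f-->0 g-->2
  2 f-->1 g-->1
  3 f-->0 g-->2
  ⟦path⟧₁ = [2; 2; 1; 2]
Path 2 = h;k:
  0 h-->0 k-->2
  1 h-->2 k-->2
  2 h-->4 k-->1
  3 h-->3 k-->2
  ⟦path⟧₂ = [2; 2; 1; 2]
Equal? YES — commutes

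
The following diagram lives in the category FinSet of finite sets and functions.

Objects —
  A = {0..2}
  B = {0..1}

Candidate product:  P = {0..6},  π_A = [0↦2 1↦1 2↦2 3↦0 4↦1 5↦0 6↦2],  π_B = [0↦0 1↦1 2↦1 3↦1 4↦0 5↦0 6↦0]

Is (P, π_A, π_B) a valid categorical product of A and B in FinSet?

Answer: NOT A VALID PRODUCT — |P|=7 ≠ |A|·|B|=6

Trace:
|A|·|B| = 3·2 = 6;  |P| = 7
  → cardinalities differ; no bijection possible.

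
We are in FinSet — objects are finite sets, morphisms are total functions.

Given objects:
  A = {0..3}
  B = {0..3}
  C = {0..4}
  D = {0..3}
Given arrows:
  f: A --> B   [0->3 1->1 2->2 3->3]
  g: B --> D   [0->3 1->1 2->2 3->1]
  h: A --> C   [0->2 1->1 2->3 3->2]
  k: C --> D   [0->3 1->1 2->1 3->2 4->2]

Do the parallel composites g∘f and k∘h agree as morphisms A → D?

Answer: COMMUTES

Derivation:
Path 1 = f;g:
  0 f-->3 g-->1
  1 f-->1 g-->1
  2 f-->2 g-->2
  3 f-->3 g-->1
  ⟦path⟧₁ = [0->1 1->1 2->2 3->1]
Path 2 = h;k:
  0 h-->2 k-->1
  1 h-->1 k-->1
  2 h-->3 k-->2
  3 h-->2 k-->1
  ⟦path⟧₂ = [0->1 1->1 2->2 3->1]
Equal? same morphism ✓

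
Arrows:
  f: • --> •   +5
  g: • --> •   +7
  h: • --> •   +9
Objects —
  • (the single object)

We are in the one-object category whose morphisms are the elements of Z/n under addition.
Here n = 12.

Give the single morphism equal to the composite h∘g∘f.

  0 +5≡5 +7≡0 +9≡9  (mod 12)
⟦path⟧: +9

Answer: +9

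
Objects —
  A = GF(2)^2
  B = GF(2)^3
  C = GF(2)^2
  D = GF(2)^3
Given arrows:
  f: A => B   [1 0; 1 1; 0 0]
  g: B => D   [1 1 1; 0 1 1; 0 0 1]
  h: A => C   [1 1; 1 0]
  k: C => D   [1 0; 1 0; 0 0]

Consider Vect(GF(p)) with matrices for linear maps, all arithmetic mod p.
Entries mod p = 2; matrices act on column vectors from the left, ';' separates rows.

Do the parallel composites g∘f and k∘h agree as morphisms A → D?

Answer: DOES NOT COMMUTE

Derivation:
Path 1 = f;g:
  e0=⟨1,0⟩ f=>⟨1,1,0⟩ g=>⟨0,1,0⟩
  e1=⟨0,1⟩ f=>⟨0,1,0⟩ g=>⟨1,1,0⟩
  composite₁ = [0 1; 1 1; 0 0]
Path 2 = h;k:
  e0=⟨1,0⟩ h=>⟨1,1⟩ k=>⟨1,1,0⟩
  e1=⟨0,1⟩ h=>⟨1,0⟩ k=>⟨1,1,0⟩
  composite₂ = [1 1; 1 1; 0 0]
Equal? differ; not commutative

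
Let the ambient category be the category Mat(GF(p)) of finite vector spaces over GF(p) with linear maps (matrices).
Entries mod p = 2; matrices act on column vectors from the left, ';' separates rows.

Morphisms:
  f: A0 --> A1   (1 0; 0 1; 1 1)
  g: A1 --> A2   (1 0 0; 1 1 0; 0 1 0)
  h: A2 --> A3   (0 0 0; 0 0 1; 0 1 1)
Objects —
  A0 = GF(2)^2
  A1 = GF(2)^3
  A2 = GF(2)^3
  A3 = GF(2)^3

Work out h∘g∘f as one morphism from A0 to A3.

  e0=⟨1,0⟩ f-->⟨1,0,1⟩ g-->⟨1,1,0⟩ h-->⟨0,0,1⟩
  e1=⟨0,1⟩ f-->⟨0,1,1⟩ g-->⟨0,1,1⟩ h-->⟨0,1,0⟩
composite: (0 0; 0 1; 1 0)

Answer: (0 0; 0 1; 1 0)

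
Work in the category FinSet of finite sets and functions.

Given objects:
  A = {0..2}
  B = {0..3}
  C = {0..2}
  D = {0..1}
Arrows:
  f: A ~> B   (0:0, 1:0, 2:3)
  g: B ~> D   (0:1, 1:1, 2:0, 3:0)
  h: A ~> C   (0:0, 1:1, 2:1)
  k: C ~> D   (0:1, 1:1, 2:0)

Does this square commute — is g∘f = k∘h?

1) trace f;g:
  0 f~>0 g~>1
  1 f~>0 g~>1
  2 f~>3 g~>0
  result₁ = (0:1, 1:1, 2:0)
2) trace h;k:
  0 h~>0 k~>1
  1 h~>1 k~>1
  2 h~>1 k~>1
  result₂ = (0:1, 1:1, 2:1)
Equal? differ; not commutative

Answer: DOES NOT COMMUTE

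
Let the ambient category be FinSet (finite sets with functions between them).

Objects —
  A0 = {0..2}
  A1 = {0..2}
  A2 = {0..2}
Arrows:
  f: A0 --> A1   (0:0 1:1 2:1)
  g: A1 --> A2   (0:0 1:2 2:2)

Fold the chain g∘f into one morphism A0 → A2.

Answer: (0:0 1:2 2:2)

Derivation:
  0 f-->0 g-->0
  1 f-->1 g-->2
  2 f-->1 g-->2
result: (0:0 1:2 2:2)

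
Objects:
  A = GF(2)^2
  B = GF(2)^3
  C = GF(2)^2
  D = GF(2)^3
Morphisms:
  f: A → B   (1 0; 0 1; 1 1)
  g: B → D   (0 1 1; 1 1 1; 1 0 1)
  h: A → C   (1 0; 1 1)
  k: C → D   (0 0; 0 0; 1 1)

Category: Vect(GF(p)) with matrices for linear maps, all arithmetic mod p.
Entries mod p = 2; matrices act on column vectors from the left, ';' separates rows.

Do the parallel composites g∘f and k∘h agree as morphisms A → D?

Answer: DOES NOT COMMUTE

Work:
Path 1 = f;g:
  e0=[1,0] f→[1,0,1] g→[1,0,0]
  e1=[0,1] f→[0,1,1] g→[0,0,1]
  ⟦path⟧₁ = (1 0; 0 0; 0 1)
Path 2 = h;k:
  e0=[1,0] h→[1,1] k→[0,0,0]
  e1=[0,1] h→[0,1] k→[0,0,1]
  ⟦path⟧₂ = (0 0; 0 0; 0 1)
Equal? NO — does not commute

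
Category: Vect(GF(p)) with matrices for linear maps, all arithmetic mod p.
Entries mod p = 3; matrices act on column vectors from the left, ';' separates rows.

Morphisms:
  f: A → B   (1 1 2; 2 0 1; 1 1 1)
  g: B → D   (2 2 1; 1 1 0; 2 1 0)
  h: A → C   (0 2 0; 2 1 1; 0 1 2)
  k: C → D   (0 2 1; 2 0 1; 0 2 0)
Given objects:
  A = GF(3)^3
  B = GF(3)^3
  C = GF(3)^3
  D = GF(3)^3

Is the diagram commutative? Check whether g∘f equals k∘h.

Answer: DOES NOT COMMUTE

Work:
Path 1 = f;g:
  e0=(1,0,0) f→(1,2,1) g→(1,0,1)
  e1=(0,1,0) f→(1,0,1) g→(0,1,2)
  e2=(0,0,1) f→(2,1,1) g→(1,0,2)
  ⟦path⟧₁ = (1 0 1; 0 1 0; 1 2 2)
Path 2 = h;k:
  e0=(1,0,0) h→(0,2,0) k→(1,0,1)
  e1=(0,1,0) h→(2,1,1) k→(0,2,2)
  e2=(0,0,1) h→(0,1,2) k→(1,2,2)
  ⟦path⟧₂ = (1 0 1; 0 2 2; 1 2 2)
Equal? NO — does not commute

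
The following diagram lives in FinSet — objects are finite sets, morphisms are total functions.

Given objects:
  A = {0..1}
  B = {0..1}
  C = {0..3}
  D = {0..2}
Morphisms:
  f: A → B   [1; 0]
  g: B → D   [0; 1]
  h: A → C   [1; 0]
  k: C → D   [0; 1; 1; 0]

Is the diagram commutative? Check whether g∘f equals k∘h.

Path 1 = f;g:
  0 f→1 g→1
  1 f→0 g→0
  result₁ = [1; 0]
Path 2 = h;k:
  0 h→1 k→1
  1 h→0 k→0
  result₂ = [1; 0]
Equal? same morphism ✓

Answer: COMMUTES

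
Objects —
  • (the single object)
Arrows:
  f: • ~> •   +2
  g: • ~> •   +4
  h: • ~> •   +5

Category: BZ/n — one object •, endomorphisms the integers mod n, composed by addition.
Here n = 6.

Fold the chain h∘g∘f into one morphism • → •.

  0 +2≡2 +4≡0 +5≡5  (mod 6)
⟦path⟧: +5

Answer: +5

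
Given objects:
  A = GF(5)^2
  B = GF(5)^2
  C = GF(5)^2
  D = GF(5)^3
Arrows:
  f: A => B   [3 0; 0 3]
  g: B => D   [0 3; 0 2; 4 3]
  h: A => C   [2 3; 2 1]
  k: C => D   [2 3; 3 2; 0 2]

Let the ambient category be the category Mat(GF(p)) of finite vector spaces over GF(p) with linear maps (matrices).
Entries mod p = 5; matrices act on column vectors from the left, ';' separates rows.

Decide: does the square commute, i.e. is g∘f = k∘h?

Path 1 = f;g:
  e0=[1,0] f=>[3,0] g=>[0,0,2]
  e1=[0,1] f=>[0,3] g=>[4,1,4]
  ⟦path⟧₁ = [0 4; 0 1; 2 4]
Path 2 = h;k:
  e0=[1,0] h=>[2,2] k=>[0,0,4]
  e1=[0,1] h=>[3,1] k=>[4,1,2]
  ⟦path⟧₂ = [0 4; 0 1; 4 2]
Equal? differ; not commutative

Answer: DOES NOT COMMUTE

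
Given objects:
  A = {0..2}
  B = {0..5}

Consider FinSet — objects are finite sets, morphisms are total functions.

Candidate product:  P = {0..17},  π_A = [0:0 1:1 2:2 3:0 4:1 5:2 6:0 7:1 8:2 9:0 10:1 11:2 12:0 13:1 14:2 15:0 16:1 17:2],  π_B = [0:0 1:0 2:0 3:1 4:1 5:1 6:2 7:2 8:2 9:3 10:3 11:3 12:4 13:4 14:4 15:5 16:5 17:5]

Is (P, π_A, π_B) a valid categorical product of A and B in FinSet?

Answer: VALID PRODUCT

Work:
|A|·|B| = 3·6 = 18;  |P| = 18
Check the pairing map k ↦ (π_A(k), π_B(k)):
  0 : (0,0)
  1 : (1,0)
  2 : (2,0)
  3 : (0,1)
  4 : (1,1)
  5 : (2,1)
  6 : (0,2)
  7 : (1,2)
  8 : (2,2)
  9 : (0,3)
  10 : (1,3)
  11 : (2,3)
  12 : (0,4)
  13 : (1,4)
  14 : (2,4)
  15 : (0,5)
  16 : (1,5)
  17 : (2,5)
distinct pairs in image: 18 / 18 needed
  → bijection onto A×B; projections well-typed.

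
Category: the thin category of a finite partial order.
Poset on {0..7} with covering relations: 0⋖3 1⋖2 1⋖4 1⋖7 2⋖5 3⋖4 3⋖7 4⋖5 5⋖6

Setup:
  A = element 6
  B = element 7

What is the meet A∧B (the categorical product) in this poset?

Lower bounds of A=6 and B=7: {0,1,3}
  maximal lower bounds 1 and 3 are incomparable: neither 1≤3 nor 3≤1
→ no greatest lower bound exists

Answer: NO MEET EXISTS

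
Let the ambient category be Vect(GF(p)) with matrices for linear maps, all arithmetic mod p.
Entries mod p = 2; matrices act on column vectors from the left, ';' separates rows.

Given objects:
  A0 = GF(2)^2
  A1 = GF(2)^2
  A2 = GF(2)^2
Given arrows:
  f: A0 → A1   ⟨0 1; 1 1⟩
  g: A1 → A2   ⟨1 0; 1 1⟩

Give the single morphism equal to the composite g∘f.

Answer: ⟨0 1; 1 0⟩

Work:
  e0=(1,0) f→(0,1) g→(0,1)
  e1=(0,1) f→(1,1) g→(1,0)
⟦path⟧: ⟨0 1; 1 0⟩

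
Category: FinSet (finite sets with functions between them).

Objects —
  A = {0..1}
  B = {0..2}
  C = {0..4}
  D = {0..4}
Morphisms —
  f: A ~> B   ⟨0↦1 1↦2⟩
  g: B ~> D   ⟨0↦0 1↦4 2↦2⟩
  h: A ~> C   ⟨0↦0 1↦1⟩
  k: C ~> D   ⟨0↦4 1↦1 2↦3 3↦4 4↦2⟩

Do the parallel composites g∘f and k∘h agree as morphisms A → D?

1) trace f;g:
  0 f~>1 g~>4
  1 f~>2 g~>2
  result₁ = ⟨0↦4 1↦2⟩
2) trace h;k:
  0 h~>0 k~>4
  1 h~>1 k~>1
  result₂ = ⟨0↦4 1↦1⟩
Equal? differ; not commutative

Answer: DOES NOT COMMUTE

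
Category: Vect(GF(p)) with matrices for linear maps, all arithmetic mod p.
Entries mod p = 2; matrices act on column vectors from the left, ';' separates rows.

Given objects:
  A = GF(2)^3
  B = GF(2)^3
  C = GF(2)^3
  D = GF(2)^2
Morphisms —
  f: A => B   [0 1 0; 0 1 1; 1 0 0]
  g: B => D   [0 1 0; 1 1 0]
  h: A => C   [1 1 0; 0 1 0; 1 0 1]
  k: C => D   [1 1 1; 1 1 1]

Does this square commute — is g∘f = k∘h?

1) trace f;g:
  e0=⟨1,0,0⟩ f=>⟨0,0,1⟩ g=>⟨0,0⟩
  e1=⟨0,1,0⟩ f=>⟨1,1,0⟩ g=>⟨1,0⟩
  e2=⟨0,0,1⟩ f=>⟨0,1,0⟩ g=>⟨1,1⟩
  result₁ = [0 1 1; 0 0 1]
2) trace h;k:
  e0=⟨1,0,0⟩ h=>⟨1,0,1⟩ k=>⟨0,0⟩
  e1=⟨0,1,0⟩ h=>⟨1,1,0⟩ k=>⟨0,0⟩
  e2=⟨0,0,1⟩ h=>⟨0,0,1⟩ k=>⟨1,1⟩
  result₂ = [0 0 1; 0 0 1]
Equal? NO — does not commute

Answer: DOES NOT COMMUTE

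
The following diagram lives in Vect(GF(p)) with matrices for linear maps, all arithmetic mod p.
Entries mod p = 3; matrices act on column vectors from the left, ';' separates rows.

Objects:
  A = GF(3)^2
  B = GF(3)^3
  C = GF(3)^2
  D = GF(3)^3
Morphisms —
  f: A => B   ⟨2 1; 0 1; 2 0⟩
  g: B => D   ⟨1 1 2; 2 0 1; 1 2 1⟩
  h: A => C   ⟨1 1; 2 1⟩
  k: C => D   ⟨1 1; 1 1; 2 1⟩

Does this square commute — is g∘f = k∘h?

1) trace f;g:
  e0=[1,0] f=>[2,0,2] g=>[0,0,1]
  e1=[0,1] f=>[1,1,0] g=>[2,2,0]
  result₁ = ⟨0 2; 0 2; 1 0⟩
2) trace h;k:
  e0=[1,0] h=>[1,2] k=>[0,0,1]
  e1=[0,1] h=>[1,1] k=>[2,2,0]
  result₂ = ⟨0 2; 0 2; 1 0⟩
Equal? equal; square commutes

Answer: COMMUTES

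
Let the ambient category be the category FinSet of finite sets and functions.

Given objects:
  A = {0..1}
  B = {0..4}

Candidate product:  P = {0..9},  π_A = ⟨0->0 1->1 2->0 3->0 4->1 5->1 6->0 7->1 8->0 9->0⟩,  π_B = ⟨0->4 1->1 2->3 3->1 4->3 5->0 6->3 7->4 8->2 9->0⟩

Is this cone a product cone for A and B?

Answer: NOT A VALID PRODUCT — duplicate pair at indices 2,6

Work:
|A|·|B| = 2·5 = 10;  |P| = 10
Check the pairing map k ↦ (π_A(k), π_B(k)):
  0 -> (0,4)
  1 -> (1,1)
  2 -> (0,3)
  3 -> (0,1)
  4 -> (1,3)
  5 -> (1,0)
  6 -> (0,3)  ✗ repeats pair of k=2
  7 -> (1,4)
  8 -> (0,2)
  9 -> (0,0)
distinct pairs in image: 9 / 10 needed
  → (0,3) hit at k=2 and k=6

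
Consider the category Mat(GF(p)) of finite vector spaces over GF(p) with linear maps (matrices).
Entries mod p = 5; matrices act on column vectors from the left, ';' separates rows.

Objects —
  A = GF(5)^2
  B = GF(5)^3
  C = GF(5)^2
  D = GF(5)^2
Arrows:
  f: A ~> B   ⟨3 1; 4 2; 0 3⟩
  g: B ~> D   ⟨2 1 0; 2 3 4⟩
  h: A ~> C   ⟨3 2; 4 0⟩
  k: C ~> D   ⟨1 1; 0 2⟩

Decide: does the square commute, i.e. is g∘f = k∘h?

1) trace f;g:
  e0=⟨1,0⟩ f~>⟨3,4,0⟩ g~>⟨0,3⟩
  e1=⟨0,1⟩ f~>⟨1,2,3⟩ g~>⟨4,0⟩
  ⟦path⟧₁ = ⟨0 4; 3 0⟩
2) trace h;k:
  e0=⟨1,0⟩ h~>⟨3,4⟩ k~>⟨2,3⟩
  e1=⟨0,1⟩ h~>⟨2,0⟩ k~>⟨2,0⟩
  ⟦path⟧₂ = ⟨2 2; 3 0⟩
Equal? differ; not commutative

Answer: DOES NOT COMMUTE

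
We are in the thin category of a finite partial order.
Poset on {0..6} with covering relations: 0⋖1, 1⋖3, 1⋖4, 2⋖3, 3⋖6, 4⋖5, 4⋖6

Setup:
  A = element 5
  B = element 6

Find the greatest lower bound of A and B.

Answer: A∧B = 4

Work:
{x : x<=A ∧ x<=B} = {0,1,4}  (A=5, B=6)
  0 <= 4
  1 <= 4
  4 <= 4
glb = 4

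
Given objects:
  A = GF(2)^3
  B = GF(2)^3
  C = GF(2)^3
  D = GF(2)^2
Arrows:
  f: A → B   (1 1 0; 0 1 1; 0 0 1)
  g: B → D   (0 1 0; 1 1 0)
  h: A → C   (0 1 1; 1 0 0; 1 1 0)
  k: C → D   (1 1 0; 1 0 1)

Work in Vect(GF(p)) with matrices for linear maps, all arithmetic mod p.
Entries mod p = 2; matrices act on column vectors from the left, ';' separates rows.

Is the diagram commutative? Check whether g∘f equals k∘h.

Answer: DOES NOT COMMUTE

Derivation:
Along f;g (path 1):
  e0=[1,0,0] f→[1,0,0] g→[0,1]
  e1=[0,1,0] f→[1,1,0] g→[1,0]
  e2=[0,0,1] f→[0,1,1] g→[1,1]
  composite₁ = (0 1 1; 1 0 1)
Along h;k (path 2):
  e0=[1,0,0] h→[0,1,1] k→[1,1]
  e1=[0,1,0] h→[1,0,1] k→[1,0]
  e2=[0,0,1] h→[1,0,0] k→[1,1]
  composite₂ = (1 1 1; 1 0 1)
Equal? differ; not commutative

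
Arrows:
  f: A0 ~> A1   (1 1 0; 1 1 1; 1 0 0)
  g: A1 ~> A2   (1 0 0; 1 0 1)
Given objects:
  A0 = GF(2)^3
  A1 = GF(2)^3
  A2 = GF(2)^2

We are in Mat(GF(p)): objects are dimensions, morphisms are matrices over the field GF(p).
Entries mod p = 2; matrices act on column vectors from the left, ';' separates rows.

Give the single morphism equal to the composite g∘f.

  e0=[1,0,0] f~>[1,1,1] g~>[1,0]
  e1=[0,1,0] f~>[1,1,0] g~>[1,1]
  e2=[0,0,1] f~>[0,1,0] g~>[0,0]
⟦path⟧: (1 1 0; 0 1 0)

Answer: (1 1 0; 0 1 0)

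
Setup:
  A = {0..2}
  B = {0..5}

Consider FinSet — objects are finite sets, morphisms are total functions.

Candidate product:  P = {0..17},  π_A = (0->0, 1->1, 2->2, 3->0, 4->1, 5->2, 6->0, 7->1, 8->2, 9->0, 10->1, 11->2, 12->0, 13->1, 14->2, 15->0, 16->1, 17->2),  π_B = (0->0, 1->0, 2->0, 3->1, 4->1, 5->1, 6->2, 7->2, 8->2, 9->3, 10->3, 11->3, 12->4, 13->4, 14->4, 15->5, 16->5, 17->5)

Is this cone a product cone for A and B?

|A|·|B| = 3·6 = 18;  |P| = 18
Check the pairing map k ↦ (π_A(k), π_B(k)):
  0 -> (0,0)
  1 -> (1,0)
  2 -> (2,0)
  3 -> (0,1)
  4 -> (1,1)
  5 -> (2,1)
  6 -> (0,2)
  7 -> (1,2)
  8 -> (2,2)
  9 -> (0,3)
  10 -> (1,3)
  11 -> (2,3)
  12 -> (0,4)
  13 -> (1,4)
  14 -> (2,4)
  15 -> (0,5)
  16 -> (1,5)
  17 -> (2,5)
distinct pairs in image: 18 / 18 needed
  → bijection onto A×B; projections well-typed.

Answer: VALID PRODUCT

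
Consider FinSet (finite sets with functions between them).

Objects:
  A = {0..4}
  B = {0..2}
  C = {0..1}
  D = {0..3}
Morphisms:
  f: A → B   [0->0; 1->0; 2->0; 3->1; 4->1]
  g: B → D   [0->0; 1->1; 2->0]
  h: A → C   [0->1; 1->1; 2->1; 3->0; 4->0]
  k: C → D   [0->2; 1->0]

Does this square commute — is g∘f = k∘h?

Answer: DOES NOT COMMUTE

Work:
Path 1 = f;g:
  0 f→0 g→0
  1 f→0 g→0
  2 f→0 g→0
  3 f→1 g→1
  4 f→1 g→1
  composite₁ = [0->0; 1->0; 2->0; 3->1; 4->1]
Path 2 = h;k:
  0 h→1 k→0
  1 h→1 k→0
  2 h→1 k→0
  3 h→0 k→2
  4 h→0 k→2
  composite₂ = [0->0; 1->0; 2->0; 3->2; 4->2]
Equal? distinct morphisms ✗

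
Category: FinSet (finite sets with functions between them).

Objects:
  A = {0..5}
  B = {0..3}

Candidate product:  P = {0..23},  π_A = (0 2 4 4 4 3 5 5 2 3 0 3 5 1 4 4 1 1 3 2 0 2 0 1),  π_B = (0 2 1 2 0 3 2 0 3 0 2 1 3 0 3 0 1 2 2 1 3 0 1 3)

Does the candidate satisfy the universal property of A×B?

|A|·|B| = 6·4 = 24;  |P| = 24
Check the pairing map k ↦ (π_A(k), π_B(k)):
  0 : (0,0)
  1 : (2,2)
  2 : (4,1)
  3 : (4,2)
  4 : (4,0)
  5 : (3,3)
  6 : (5,2)
  7 : (5,0)
  8 : (2,3)
  9 : (3,0)
  10 : (0,2)
  11 : (3,1)
  12 : (5,3)
  13 : (1,0)
  14 : (4,3)
  15 : (4,0)  ✗ repeats pair of k=4
  16 : (1,1)
  17 : (1,2)
  18 : (3,2)
  19 : (2,1)
  20 : (0,3)
  21 : (2,0)
  22 : (0,1)
  23 : (1,3)
distinct pairs in image: 23 / 24 needed
  → (4,0) hit at k=4 and k=15

Answer: NOT A VALID PRODUCT — duplicate pair at indices 4,15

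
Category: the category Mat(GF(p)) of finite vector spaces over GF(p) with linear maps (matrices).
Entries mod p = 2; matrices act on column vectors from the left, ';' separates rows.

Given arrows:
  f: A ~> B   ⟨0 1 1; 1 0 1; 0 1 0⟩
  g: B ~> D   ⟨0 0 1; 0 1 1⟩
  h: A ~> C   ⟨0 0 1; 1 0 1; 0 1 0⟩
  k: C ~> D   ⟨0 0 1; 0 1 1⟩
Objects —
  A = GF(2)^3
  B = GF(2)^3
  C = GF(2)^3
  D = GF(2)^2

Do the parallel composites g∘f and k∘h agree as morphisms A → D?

Answer: COMMUTES

Derivation:
1) trace f;g:
  e0=(1,0,0) f~>(0,1,0) g~>(0,1)
  e1=(0,1,0) f~>(1,0,1) g~>(1,1)
  e2=(0,0,1) f~>(1,1,0) g~>(0,1)
  ⟦path⟧₁ = ⟨0 1 0; 1 1 1⟩
2) trace h;k:
  e0=(1,0,0) h~>(0,1,0) k~>(0,1)
  e1=(0,1,0) h~>(0,0,1) k~>(1,1)
  e2=(0,0,1) h~>(1,1,0) k~>(0,1)
  ⟦path⟧₂ = ⟨0 1 0; 1 1 1⟩
Equal? YES — commutes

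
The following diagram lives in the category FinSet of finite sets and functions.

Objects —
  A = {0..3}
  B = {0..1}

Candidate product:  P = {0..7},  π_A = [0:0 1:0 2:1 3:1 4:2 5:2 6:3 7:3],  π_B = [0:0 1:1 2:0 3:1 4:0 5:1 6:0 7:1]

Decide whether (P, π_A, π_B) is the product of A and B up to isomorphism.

|A|·|B| = 4·2 = 8;  |P| = 8
Check the pairing map k ↦ (π_A(k), π_B(k)):
  0 : (0,0)
  1 : (0,1)
  2 : (1,0)
  3 : (1,1)
  4 : (2,0)
  5 : (2,1)
  6 : (3,0)
  7 : (3,1)
distinct pairs in image: 8 / 8 needed
  → bijection onto A×B; projections well-typed.

Answer: VALID PRODUCT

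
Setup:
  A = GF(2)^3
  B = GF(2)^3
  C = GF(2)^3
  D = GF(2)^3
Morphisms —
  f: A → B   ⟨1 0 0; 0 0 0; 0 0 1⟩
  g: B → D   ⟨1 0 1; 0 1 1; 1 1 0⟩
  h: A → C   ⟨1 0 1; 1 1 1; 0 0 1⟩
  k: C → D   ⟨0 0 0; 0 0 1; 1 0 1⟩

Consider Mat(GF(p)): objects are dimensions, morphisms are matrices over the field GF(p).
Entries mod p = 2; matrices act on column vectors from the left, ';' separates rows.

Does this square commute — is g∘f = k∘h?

Answer: DOES NOT COMMUTE

Derivation:
1) trace f;g:
  e0=(1,0,0) f→(1,0,0) g→(1,0,1)
  e1=(0,1,0) f→(0,0,0) g→(0,0,0)
  e2=(0,0,1) f→(0,0,1) g→(1,1,0)
  result₁ = ⟨1 0 1; 0 0 1; 1 0 0⟩
2) trace h;k:
  e0=(1,0,0) h→(1,1,0) k→(0,0,1)
  e1=(0,1,0) h→(0,1,0) k→(0,0,0)
  e2=(0,0,1) h→(1,1,1) k→(0,1,0)
  result₂ = ⟨0 0 0; 0 0 1; 1 0 0⟩
Equal? differ; not commutative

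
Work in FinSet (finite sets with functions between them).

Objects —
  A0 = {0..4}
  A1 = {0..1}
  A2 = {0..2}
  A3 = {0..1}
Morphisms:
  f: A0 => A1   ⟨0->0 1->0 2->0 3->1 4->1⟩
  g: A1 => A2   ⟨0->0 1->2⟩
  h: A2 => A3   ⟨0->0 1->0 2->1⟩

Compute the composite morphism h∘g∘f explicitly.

  0 f=>0 g=>0 h=>0
  1 f=>0 g=>0 h=>0
  2 f=>0 g=>0 h=>0
  3 f=>1 g=>2 h=>1
  4 f=>1 g=>2 h=>1
composite: ⟨0->0 1->0 2->0 3->1 4->1⟩

Answer: ⟨0->0 1->0 2->0 3->1 4->1⟩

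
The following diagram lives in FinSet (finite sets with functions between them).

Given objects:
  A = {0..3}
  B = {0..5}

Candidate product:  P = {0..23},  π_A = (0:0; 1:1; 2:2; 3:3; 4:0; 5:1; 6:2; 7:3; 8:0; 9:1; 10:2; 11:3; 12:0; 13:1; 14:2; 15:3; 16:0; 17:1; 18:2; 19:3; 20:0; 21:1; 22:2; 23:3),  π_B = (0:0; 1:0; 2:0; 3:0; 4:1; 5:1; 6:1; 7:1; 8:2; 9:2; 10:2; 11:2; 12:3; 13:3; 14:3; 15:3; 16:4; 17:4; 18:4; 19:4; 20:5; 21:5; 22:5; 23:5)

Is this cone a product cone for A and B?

|A|·|B| = 4·6 = 24;  |P| = 24
Check the pairing map k ↦ (π_A(k), π_B(k)):
  0 : (0,0)
  1 : (1,0)
  2 : (2,0)
  3 : (3,0)
  4 : (0,1)
  5 : (1,1)
  6 : (2,1)
  7 : (3,1)
  8 : (0,2)
  9 : (1,2)
  10 : (2,2)
  11 : (3,2)
  12 : (0,3)
  13 : (1,3)
  14 : (2,3)
  15 : (3,3)
  16 : (0,4)
  17 : (1,4)
  18 : (2,4)
  19 : (3,4)
  20 : (0,5)
  21 : (1,5)
  22 : (2,5)
  23 : (3,5)
distinct pairs in image: 24 / 24 needed
  → bijection onto A×B; projections well-typed.

Answer: VALID PRODUCT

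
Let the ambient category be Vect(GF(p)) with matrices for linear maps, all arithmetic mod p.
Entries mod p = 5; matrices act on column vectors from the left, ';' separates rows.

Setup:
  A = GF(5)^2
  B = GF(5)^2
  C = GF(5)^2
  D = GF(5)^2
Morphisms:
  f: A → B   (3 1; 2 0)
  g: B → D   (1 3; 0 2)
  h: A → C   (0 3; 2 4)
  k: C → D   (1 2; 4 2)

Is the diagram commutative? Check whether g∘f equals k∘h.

1) trace f;g:
  e0=[1,0] f→[3,2] g→[4,4]
  e1=[0,1] f→[1,0] g→[1,0]
  composite₁ = (4 1; 4 0)
2) trace h;k:
  e0=[1,0] h→[0,2] k→[4,4]
  e1=[0,1] h→[3,4] k→[1,0]
  composite₂ = (4 1; 4 0)
Equal? YES — commutes

Answer: COMMUTES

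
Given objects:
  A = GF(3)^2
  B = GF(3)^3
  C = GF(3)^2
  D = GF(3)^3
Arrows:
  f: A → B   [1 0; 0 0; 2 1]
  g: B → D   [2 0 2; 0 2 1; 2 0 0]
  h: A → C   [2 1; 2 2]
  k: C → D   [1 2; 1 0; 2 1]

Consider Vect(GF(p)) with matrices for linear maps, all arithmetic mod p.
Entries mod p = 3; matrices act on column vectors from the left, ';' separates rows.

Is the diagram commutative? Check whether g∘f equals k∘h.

Answer: DOES NOT COMMUTE

Derivation:
1) trace f;g:
  e0=⟨1,0⟩ f→⟨1,0,2⟩ g→⟨0,2,2⟩
  e1=⟨0,1⟩ f→⟨0,0,1⟩ g→⟨2,1,0⟩
  result₁ = [0 2; 2 1; 2 0]
2) trace h;k:
  e0=⟨1,0⟩ h→⟨2,2⟩ k→⟨0,2,0⟩
  e1=⟨0,1⟩ h→⟨1,2⟩ k→⟨2,1,1⟩
  result₂ = [0 2; 2 1; 0 1]
Equal? distinct morphisms ✗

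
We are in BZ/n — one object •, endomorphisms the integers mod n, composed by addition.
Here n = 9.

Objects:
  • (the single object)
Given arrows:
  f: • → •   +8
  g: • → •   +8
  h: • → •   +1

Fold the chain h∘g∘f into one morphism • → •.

  0 +8≡8 +8≡7 +1≡8  (mod 9)
⟦path⟧: +8

Answer: +8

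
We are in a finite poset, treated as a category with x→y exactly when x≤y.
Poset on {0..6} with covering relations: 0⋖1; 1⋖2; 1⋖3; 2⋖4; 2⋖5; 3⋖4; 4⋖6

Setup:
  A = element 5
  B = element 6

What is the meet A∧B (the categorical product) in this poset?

Common predecessors of 5,6: {0,1,2}
  0 <= 2
  1 <= 2
  2 <= 2
glb = 2

Answer: A∧B = 2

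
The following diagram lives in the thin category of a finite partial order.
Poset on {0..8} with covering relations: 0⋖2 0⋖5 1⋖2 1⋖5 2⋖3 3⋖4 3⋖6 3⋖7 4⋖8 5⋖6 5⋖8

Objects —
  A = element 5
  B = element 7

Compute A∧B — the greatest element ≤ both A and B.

Answer: NO MEET EXISTS

Trace:
Lower bounds of A=5 and B=7: {0,1}
  maximal lower bounds 0 and 1 are incomparable: neither 0<=1 nor 1<=0
→ no greatest lower bound exists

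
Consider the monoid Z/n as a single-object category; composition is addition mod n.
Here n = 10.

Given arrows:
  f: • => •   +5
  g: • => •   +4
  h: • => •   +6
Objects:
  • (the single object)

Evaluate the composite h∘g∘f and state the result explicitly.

  0 +5≡5 +4≡9 +6≡5  (mod 10)
composite: +5

Answer: +5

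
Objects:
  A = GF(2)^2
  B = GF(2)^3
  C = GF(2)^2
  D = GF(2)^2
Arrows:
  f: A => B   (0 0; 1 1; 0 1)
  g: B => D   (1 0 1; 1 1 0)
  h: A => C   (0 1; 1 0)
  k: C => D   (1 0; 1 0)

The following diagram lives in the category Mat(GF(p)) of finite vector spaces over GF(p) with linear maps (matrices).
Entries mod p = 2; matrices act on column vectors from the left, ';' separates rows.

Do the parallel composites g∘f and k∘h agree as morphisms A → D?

Answer: DOES NOT COMMUTE

Derivation:
Along f;g (path 1):
  e0=(1,0) f=>(0,1,0) g=>(0,1)
  e1=(0,1) f=>(0,1,1) g=>(1,1)
  composite₁ = (0 1; 1 1)
Along h;k (path 2):
  e0=(1,0) h=>(0,1) k=>(0,0)
  e1=(0,1) h=>(1,0) k=>(1,1)
  composite₂ = (0 1; 0 1)
Equal? differ; not commutative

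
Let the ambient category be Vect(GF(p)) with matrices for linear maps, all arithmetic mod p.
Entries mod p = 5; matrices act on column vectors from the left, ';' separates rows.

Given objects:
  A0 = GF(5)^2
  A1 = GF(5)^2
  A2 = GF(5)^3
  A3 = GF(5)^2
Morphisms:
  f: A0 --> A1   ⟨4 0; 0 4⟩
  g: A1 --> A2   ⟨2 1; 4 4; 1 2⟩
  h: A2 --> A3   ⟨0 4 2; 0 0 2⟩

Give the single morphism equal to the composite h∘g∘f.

  e0=[1,0] f-->[4,0] g-->[3,1,4] h-->[2,3]
  e1=[0,1] f-->[0,4] g-->[4,1,3] h-->[0,1]
result: ⟨2 0; 3 1⟩

Answer: ⟨2 0; 3 1⟩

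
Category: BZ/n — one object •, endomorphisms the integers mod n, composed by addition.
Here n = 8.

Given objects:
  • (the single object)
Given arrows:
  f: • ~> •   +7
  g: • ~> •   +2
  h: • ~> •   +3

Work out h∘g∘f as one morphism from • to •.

  0 +7≡7 +2≡1 +3≡4  (mod 8)
⟦path⟧: +4

Answer: +4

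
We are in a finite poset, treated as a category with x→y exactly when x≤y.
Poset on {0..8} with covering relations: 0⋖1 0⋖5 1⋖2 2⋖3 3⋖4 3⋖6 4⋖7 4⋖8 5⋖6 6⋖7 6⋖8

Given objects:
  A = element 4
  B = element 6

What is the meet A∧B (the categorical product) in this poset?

{x : x<=A ∧ x<=B} = {0,1,2,3}  (A=4, B=6)
  0 <= 3
  1 <= 3
  2 <= 3
  3 <= 3
glb = 3

Answer: A∧B = 3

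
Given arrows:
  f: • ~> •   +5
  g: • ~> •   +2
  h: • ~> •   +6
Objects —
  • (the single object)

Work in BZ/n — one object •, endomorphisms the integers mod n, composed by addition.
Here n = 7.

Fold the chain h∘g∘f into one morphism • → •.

Answer: +6

Derivation:
  0 +5≡5 +2≡0 +6≡6  (mod 7)
result: +6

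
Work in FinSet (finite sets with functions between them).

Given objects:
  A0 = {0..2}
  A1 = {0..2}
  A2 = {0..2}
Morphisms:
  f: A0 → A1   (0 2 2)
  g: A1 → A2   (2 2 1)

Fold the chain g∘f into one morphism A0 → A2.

  0 f→0 g→2
  1 f→2 g→1
  2 f→2 g→1
⟦path⟧: (2 1 1)

Answer: (2 1 1)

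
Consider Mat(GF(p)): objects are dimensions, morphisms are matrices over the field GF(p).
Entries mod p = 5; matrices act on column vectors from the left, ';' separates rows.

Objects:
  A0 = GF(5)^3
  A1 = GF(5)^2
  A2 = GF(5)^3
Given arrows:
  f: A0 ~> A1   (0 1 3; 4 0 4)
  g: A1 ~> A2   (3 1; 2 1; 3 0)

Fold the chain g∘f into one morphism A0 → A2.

Answer: (4 3 3; 4 2 0; 0 3 4)

Trace:
  e0=(1,0,0) f~>(0,4) g~>(4,4,0)
  e1=(0,1,0) f~>(1,0) g~>(3,2,3)
  e2=(0,0,1) f~>(3,4) g~>(3,0,4)
composite: (4 3 3; 4 2 0; 0 3 4)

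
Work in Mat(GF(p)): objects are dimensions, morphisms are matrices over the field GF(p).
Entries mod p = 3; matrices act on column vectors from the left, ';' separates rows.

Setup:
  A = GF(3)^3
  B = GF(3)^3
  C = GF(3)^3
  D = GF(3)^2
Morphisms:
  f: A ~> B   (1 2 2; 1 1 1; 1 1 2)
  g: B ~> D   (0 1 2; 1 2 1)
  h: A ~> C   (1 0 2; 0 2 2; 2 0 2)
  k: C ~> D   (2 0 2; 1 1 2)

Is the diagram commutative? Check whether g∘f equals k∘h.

Answer: DOES NOT COMMUTE

Trace:
Path 1 = f;g:
  e0=(1,0,0) f~>(1,1,1) g~>(0,1)
  e1=(0,1,0) f~>(2,1,1) g~>(0,2)
  e2=(0,0,1) f~>(2,1,2) g~>(2,0)
  composite₁ = (0 0 2; 1 2 0)
Path 2 = h;k:
  e0=(1,0,0) h~>(1,0,2) k~>(0,2)
  e1=(0,1,0) h~>(0,2,0) k~>(0,2)
  e2=(0,0,1) h~>(2,2,2) k~>(2,2)
  composite₂ = (0 0 2; 2 2 2)
Equal? distinct morphisms ✗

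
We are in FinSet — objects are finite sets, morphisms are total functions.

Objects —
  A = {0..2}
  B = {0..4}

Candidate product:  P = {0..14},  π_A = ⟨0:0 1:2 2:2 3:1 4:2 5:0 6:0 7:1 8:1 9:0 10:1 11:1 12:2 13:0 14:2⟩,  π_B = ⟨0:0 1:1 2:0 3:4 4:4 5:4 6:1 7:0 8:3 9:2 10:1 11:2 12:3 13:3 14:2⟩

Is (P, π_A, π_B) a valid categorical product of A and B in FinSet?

|A|·|B| = 3·5 = 15;  |P| = 15
Check the pairing map k ↦ (π_A(k), π_B(k)):
  0 : (0,0)
  1 : (2,1)
  2 : (2,0)
  3 : (1,4)
  4 : (2,4)
  5 : (0,4)
  6 : (0,1)
  7 : (1,0)
  8 : (1,3)
  9 : (0,2)
  10 : (1,1)
  11 : (1,2)
  12 : (2,3)
  13 : (0,3)
  14 : (2,2)
distinct pairs in image: 15 / 15 needed
  → bijection onto A×B; projections well-typed.

Answer: VALID PRODUCT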